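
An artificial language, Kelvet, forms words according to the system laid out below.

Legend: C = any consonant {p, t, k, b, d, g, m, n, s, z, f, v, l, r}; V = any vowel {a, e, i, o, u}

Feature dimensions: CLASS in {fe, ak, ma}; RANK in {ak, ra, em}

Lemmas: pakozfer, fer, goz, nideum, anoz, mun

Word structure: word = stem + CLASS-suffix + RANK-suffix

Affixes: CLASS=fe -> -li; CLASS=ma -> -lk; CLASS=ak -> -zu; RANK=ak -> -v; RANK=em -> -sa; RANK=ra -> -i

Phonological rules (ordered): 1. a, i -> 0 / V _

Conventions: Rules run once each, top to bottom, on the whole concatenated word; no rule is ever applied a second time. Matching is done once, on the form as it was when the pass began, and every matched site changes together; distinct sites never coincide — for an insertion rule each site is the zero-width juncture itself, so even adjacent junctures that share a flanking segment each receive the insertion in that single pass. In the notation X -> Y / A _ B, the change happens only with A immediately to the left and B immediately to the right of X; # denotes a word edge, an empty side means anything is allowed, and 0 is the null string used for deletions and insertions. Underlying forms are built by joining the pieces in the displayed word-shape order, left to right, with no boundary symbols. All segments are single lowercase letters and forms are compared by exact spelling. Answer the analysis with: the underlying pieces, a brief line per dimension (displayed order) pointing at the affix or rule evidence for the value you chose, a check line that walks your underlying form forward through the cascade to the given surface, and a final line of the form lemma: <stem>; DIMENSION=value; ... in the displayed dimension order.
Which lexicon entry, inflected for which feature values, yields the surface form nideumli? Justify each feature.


underlying: nideum-li-i
CLASS=fe - signalled by the affix -li
RANK=ra - signalled by the affix -i
check: nideumlii -> nideumli
lemma: nideum; CLASS=fe; RANK=ra


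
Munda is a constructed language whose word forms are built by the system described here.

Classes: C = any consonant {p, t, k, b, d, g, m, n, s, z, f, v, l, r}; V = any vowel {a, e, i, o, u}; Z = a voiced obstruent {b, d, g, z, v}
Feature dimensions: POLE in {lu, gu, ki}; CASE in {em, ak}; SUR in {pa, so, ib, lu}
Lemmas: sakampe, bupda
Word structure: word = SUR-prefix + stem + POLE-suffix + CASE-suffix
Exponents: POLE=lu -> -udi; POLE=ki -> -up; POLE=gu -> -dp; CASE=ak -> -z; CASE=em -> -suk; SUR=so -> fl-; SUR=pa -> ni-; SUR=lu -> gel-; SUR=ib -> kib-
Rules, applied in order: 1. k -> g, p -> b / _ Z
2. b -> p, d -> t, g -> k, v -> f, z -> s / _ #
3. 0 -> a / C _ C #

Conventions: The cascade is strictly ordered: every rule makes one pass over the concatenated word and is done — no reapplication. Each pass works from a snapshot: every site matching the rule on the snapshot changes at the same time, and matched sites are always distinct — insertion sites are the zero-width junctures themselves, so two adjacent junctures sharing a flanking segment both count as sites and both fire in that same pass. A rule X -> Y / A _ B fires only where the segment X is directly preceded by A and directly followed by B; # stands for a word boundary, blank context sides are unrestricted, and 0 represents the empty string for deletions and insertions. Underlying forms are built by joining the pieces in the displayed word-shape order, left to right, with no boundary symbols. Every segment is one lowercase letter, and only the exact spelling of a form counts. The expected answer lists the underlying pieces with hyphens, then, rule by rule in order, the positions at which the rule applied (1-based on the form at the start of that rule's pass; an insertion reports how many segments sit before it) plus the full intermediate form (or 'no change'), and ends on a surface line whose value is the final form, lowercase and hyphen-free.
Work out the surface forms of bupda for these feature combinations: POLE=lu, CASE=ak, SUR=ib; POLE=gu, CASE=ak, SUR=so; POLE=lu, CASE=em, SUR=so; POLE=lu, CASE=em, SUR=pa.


cell POLE=lu, CASE=ak, SUR=ib:
underlying: kib-bupda-udi-z
1. k -> g, p -> b / _ Z: fires at position(s) 6: kibbubdaudiz
2. b -> p, d -> t, g -> k, v -> f, z -> s / _ #: fires at position(s) 12: kibbubdaudis
3. 0 -> a / C _ C #: no change
surface: kibbubdaudis

cell POLE=gu, CASE=ak, SUR=so:
underlying: fl-bupda-dp-z
1. k -> g, p -> b / _ Z: fires at position(s) 5, 9: flbubdadbz
2. b -> p, d -> t, g -> k, v -> f, z -> s / _ #: fires at position(s) 10: flbubdadbs
3. 0 -> a / C _ C #: inserts after position(s) 9: flbubdadbas
surface: flbubdadbas

cell POLE=lu, CASE=em, SUR=so:
underlying: fl-bupda-udi-suk
1. k -> g, p -> b / _ Z: fires at position(s) 5: flbubdaudisuk
2. b -> p, d -> t, g -> k, v -> f, z -> s / _ #: no change
3. 0 -> a / C _ C #: no change
surface: flbubdaudisuk

cell POLE=lu, CASE=em, SUR=pa:
underlying: ni-bupda-udi-suk
1. k -> g, p -> b / _ Z: fires at position(s) 5: nibubdaudisuk
2. b -> p, d -> t, g -> k, v -> f, z -> s / _ #: no change
3. 0 -> a / C _ C #: no change
surface: nibubdaudisuk


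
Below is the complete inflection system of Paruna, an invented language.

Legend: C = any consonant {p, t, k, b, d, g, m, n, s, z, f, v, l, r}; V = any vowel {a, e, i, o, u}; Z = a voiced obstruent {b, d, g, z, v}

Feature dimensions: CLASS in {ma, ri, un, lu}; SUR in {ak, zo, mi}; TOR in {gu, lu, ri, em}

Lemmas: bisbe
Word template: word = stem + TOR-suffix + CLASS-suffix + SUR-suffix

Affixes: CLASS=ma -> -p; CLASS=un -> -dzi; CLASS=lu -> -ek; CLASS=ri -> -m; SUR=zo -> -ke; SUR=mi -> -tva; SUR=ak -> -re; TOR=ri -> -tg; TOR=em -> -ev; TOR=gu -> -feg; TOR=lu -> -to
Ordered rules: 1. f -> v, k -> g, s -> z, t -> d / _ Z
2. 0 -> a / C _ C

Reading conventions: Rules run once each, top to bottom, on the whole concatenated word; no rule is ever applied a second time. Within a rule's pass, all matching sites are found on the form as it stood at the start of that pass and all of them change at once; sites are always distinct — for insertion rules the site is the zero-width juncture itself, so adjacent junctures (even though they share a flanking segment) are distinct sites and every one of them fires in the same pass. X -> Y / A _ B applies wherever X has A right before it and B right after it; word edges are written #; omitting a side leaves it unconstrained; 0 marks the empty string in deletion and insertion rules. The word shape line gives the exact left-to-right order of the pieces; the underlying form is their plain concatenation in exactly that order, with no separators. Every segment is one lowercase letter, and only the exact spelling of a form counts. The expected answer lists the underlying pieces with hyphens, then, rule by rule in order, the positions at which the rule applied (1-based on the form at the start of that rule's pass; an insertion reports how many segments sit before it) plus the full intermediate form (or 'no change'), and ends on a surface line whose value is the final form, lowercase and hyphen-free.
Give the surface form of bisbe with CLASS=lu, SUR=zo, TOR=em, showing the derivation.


underlying: bisbe-ev-ek-ke
1. f -> v, k -> g, s -> z, t -> d / _ Z: fires at position(s) 3: bizbeevekke
2. 0 -> a / C _ C: inserts after position(s) 3, 9: bizabeevekake
surface: bizabeevekake


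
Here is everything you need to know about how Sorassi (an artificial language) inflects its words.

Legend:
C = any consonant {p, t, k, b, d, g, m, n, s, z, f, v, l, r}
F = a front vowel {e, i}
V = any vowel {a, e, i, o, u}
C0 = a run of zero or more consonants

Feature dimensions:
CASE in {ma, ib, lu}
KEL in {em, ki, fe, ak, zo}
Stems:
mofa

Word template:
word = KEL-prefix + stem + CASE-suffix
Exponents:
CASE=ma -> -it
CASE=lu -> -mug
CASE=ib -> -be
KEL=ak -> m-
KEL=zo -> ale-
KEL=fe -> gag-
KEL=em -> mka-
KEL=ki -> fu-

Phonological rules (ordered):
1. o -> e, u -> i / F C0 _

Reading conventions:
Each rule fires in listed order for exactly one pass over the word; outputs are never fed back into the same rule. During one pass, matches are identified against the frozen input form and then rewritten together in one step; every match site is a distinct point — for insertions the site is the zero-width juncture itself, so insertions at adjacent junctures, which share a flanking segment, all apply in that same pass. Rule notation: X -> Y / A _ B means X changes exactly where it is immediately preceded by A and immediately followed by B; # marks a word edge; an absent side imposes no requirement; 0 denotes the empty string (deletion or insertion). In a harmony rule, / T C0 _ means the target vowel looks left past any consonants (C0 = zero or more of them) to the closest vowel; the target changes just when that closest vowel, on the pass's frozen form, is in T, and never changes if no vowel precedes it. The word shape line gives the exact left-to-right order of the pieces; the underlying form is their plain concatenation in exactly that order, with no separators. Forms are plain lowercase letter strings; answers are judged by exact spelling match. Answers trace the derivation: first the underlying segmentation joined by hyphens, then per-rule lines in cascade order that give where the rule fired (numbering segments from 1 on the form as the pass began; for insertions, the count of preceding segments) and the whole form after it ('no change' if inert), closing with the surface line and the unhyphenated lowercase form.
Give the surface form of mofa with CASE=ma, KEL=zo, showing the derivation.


underlying: ale-mofa-it
1. o -> e, u -> i / F C0 _: fires at position(s) 5: alemefait
surface: alemefait


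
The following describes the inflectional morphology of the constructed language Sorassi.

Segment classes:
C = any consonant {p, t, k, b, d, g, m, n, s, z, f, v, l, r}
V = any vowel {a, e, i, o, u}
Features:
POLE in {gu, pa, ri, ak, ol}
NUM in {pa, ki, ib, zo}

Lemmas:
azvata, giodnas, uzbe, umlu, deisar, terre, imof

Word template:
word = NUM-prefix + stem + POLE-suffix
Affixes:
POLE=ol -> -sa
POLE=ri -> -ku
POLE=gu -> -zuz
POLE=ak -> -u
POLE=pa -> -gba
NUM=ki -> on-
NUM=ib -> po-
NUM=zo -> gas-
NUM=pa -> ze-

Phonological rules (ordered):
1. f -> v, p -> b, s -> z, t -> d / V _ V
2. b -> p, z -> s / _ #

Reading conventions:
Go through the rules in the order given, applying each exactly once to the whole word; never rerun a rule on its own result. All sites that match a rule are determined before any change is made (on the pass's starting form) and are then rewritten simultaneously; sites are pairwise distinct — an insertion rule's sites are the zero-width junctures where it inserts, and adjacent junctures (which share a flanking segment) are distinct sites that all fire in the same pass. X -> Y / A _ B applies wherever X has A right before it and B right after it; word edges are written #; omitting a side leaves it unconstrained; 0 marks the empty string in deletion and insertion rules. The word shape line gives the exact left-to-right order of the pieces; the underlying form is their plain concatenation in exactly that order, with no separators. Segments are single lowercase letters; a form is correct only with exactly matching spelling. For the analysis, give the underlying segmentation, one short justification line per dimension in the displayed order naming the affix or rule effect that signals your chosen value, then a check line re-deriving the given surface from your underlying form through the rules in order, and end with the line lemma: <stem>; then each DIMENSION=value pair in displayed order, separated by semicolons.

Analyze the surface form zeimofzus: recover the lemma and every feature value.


underlying: ze-imof-zuz
POLE=gu - signalled by the affix -zuz
NUM=pa - signalled by the affix ze-
check: zeimofzuz -> zeimofzuz -> zeimofzus
lemma: imof; POLE=gu; NUM=pa


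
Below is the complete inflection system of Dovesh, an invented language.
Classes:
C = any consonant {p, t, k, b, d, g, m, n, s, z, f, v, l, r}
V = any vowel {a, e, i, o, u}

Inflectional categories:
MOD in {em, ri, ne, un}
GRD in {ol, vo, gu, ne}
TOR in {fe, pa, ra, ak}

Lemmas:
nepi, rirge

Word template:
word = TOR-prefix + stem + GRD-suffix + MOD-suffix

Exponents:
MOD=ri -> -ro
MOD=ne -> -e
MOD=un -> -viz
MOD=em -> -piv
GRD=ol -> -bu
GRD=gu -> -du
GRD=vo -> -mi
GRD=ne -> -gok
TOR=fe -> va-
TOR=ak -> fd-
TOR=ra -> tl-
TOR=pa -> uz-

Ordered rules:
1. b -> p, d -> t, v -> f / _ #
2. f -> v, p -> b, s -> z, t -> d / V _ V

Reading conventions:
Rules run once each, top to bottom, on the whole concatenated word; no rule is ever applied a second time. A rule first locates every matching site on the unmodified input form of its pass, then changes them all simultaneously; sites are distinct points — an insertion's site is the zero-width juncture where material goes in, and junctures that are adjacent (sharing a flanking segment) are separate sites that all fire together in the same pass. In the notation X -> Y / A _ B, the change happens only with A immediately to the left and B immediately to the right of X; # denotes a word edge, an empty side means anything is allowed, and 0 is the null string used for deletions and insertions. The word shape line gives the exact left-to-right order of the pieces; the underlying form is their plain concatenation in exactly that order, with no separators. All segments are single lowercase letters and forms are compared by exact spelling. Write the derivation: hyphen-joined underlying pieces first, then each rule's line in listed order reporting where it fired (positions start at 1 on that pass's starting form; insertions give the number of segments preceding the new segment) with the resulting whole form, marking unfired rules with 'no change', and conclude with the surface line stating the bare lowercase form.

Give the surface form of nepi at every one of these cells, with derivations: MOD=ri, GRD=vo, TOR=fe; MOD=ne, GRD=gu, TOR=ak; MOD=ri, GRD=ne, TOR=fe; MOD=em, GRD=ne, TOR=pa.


cell MOD=ri, GRD=vo, TOR=fe:
underlying: va-nepi-mi-ro
1. b -> p, d -> t, v -> f / _ #: no change
2. f -> v, p -> b, s -> z, t -> d / V _ V: fires at position(s) 5: vanebimiro
surface: vanebimiro

cell MOD=ne, GRD=gu, TOR=ak:
underlying: fd-nepi-du-e
1. b -> p, d -> t, v -> f / _ #: no change
2. f -> v, p -> b, s -> z, t -> d / V _ V: fires at position(s) 5: fdnebidue
surface: fdnebidue

cell MOD=ri, GRD=ne, TOR=fe:
underlying: va-nepi-gok-ro
1. b -> p, d -> t, v -> f / _ #: no change
2. f -> v, p -> b, s -> z, t -> d / V _ V: fires at position(s) 5: vanebigokro
surface: vanebigokro

cell MOD=em, GRD=ne, TOR=pa:
underlying: uz-nepi-gok-piv
1. b -> p, d -> t, v -> f / _ #: fires at position(s) 12: uznepigokpif
2. f -> v, p -> b, s -> z, t -> d / V _ V: fires at position(s) 5: uznebigokpif
surface: uznebigokpif


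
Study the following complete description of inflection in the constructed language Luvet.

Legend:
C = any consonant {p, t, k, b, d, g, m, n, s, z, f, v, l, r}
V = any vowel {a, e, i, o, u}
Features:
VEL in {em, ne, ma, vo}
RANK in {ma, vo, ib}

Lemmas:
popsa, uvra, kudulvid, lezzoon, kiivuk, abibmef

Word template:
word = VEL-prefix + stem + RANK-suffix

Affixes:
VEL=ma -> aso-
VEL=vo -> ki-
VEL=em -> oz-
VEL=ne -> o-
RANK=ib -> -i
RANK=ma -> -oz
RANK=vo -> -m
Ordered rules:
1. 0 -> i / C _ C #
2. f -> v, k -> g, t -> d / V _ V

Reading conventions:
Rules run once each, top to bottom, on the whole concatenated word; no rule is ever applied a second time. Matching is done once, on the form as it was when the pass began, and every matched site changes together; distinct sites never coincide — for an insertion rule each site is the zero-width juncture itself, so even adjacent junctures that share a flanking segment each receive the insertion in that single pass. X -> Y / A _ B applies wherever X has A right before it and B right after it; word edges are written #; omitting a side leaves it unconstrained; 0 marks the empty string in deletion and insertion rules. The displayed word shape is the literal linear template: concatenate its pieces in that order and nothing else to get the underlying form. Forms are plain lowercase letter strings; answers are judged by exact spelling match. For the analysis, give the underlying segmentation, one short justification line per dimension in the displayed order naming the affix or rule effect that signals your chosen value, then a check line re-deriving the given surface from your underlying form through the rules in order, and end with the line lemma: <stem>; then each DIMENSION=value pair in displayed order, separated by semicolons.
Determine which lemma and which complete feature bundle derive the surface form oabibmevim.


underlying: o-abibmef-m
VEL=ne - signalled by the affix o-
RANK=vo - signalled by the affix -m
check: oabibmefm -> oabibmefim -> oabibmevim
lemma: abibmef; VEL=ne; RANK=vo


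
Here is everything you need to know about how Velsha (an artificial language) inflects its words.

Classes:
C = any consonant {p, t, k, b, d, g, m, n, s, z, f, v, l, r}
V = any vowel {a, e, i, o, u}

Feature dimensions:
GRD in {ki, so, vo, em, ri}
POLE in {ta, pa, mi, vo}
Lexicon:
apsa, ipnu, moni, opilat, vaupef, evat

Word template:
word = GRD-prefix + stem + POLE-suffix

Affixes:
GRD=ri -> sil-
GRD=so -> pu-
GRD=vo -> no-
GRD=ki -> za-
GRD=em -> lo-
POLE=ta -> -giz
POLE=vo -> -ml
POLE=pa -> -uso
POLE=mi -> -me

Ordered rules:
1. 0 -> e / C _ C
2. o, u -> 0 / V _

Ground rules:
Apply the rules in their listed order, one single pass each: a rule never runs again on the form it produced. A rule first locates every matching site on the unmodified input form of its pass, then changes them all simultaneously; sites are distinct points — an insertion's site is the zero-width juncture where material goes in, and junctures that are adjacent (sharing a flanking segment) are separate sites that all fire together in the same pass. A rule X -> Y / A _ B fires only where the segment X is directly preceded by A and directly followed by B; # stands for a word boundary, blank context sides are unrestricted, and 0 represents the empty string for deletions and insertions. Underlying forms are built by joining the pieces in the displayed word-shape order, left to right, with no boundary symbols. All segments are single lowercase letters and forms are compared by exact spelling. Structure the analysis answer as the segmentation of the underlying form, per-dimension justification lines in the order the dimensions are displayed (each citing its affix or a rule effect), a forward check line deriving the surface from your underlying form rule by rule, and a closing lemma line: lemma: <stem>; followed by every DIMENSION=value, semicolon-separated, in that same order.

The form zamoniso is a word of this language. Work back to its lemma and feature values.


underlying: za-moni-uso
GRD=ki - signalled by the affix za-
POLE=pa - signalled by the affix -uso
check: zamoniuso -> zamoniuso -> zamoniso
lemma: moni; GRD=ki; POLE=pa


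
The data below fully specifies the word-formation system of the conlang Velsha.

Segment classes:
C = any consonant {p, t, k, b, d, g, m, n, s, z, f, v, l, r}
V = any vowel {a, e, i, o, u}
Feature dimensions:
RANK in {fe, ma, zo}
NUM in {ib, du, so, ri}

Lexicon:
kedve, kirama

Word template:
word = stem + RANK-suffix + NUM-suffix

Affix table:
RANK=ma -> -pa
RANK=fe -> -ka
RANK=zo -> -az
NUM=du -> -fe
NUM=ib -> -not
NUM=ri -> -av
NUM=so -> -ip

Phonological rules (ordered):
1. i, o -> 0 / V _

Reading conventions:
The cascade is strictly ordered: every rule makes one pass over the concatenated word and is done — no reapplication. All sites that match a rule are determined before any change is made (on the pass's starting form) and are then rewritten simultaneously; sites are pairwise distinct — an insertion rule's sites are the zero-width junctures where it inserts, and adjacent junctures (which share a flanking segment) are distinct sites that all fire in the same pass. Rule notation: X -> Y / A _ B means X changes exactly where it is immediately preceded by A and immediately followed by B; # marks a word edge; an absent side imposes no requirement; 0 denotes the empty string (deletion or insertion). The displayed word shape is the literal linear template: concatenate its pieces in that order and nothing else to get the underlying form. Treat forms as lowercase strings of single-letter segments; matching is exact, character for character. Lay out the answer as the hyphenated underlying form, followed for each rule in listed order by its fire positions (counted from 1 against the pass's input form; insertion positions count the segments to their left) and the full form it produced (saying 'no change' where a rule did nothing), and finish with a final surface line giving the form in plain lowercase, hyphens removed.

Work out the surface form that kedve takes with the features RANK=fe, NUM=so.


underlying: kedve-ka-ip
1. i, o -> 0 / V _: fires at position(s) 8: kedvekap
surface: kedvekap


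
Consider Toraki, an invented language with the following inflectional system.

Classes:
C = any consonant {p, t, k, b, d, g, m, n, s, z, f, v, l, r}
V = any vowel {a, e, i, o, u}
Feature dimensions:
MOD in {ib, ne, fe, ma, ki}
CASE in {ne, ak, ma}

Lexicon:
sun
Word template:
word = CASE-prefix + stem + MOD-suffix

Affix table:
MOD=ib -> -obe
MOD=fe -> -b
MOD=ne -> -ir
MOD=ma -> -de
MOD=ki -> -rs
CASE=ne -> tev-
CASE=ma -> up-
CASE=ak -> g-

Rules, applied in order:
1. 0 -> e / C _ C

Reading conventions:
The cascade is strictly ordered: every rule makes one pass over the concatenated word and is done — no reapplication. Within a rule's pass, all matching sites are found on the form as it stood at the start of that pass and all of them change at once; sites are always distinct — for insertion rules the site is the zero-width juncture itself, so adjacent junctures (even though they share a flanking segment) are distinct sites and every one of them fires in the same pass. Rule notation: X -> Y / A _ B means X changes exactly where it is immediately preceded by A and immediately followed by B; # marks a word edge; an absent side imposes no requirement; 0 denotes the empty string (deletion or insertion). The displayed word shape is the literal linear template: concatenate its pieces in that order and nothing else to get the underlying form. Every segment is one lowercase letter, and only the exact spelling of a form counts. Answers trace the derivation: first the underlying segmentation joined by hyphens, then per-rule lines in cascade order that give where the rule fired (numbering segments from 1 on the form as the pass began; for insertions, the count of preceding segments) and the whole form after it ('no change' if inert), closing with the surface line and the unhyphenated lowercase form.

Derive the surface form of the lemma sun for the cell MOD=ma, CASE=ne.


underlying: tev-sun-de
1. 0 -> e / C _ C: inserts after position(s) 3, 6: tevesunede
surface: tevesunede


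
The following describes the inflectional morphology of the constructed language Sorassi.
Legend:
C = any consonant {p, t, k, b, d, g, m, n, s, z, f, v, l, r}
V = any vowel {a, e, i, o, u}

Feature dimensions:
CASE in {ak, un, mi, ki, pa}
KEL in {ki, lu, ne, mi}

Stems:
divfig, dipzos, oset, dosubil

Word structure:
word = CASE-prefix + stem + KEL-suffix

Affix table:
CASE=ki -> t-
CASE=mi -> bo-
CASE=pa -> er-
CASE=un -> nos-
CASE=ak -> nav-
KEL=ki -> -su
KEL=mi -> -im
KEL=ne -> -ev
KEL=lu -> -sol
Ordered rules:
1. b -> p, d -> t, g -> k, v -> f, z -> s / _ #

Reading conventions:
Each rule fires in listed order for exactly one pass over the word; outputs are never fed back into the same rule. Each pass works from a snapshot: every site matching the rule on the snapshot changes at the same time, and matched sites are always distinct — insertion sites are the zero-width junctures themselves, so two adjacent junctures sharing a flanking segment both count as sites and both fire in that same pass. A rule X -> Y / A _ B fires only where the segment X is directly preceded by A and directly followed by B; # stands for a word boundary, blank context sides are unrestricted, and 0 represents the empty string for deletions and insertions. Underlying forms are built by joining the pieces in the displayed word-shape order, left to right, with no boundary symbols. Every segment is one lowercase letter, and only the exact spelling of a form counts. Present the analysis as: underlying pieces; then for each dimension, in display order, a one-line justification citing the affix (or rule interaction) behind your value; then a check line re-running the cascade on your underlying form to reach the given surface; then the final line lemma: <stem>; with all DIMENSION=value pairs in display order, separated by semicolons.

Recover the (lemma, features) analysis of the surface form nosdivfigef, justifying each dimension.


underlying: nos-divfig-ev
CASE=un - signalled by the affix nos-
KEL=ne - signalled by the affix -ev
check: nosdivfigev -> nosdivfigef
lemma: divfig; CASE=un; KEL=ne


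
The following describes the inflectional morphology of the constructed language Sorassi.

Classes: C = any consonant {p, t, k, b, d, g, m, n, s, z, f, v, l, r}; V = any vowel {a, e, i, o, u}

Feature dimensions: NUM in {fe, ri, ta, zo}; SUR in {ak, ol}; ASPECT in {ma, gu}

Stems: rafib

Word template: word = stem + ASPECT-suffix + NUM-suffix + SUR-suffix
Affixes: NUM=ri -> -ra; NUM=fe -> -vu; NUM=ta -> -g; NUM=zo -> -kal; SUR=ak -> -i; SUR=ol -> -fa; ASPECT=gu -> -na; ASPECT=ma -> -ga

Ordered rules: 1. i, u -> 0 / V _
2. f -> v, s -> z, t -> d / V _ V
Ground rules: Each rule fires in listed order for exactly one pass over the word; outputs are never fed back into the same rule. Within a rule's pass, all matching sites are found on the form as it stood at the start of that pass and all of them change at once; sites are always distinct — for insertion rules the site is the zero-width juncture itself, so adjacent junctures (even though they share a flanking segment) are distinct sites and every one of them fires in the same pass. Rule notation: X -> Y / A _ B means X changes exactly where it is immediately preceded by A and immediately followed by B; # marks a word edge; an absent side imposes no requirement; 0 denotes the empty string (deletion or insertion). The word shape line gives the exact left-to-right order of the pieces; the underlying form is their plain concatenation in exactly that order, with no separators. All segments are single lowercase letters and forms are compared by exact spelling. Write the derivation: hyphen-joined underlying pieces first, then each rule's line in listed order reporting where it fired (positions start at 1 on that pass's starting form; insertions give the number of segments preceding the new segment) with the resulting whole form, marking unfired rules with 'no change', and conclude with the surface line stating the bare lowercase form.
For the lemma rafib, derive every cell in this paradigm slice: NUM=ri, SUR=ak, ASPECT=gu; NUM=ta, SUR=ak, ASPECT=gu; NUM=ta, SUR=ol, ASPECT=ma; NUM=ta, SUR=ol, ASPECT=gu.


cell NUM=ri, SUR=ak, ASPECT=gu:
underlying: rafib-na-ra-i
1. i, u -> 0 / V _: fires at position(s) 10: rafibnara
2. f -> v, s -> z, t -> d / V _ V: fires at position(s) 3: ravibnara
surface: ravibnara

cell NUM=ta, SUR=ak, ASPECT=gu:
underlying: rafib-na-g-i
1. i, u -> 0 / V _: no change
2. f -> v, s -> z, t -> d / V _ V: fires at position(s) 3: ravibnagi
surface: ravibnagi

cell NUM=ta, SUR=ol, ASPECT=ma:
underlying: rafib-ga-g-fa
1. i, u -> 0 / V _: no change
2. f -> v, s -> z, t -> d / V _ V: fires at position(s) 3: ravibgagfa
surface: ravibgagfa

cell NUM=ta, SUR=ol, ASPECT=gu:
underlying: rafib-na-g-fa
1. i, u -> 0 / V _: no change
2. f -> v, s -> z, t -> d / V _ V: fires at position(s) 3: ravibnagfa
surface: ravibnagfa


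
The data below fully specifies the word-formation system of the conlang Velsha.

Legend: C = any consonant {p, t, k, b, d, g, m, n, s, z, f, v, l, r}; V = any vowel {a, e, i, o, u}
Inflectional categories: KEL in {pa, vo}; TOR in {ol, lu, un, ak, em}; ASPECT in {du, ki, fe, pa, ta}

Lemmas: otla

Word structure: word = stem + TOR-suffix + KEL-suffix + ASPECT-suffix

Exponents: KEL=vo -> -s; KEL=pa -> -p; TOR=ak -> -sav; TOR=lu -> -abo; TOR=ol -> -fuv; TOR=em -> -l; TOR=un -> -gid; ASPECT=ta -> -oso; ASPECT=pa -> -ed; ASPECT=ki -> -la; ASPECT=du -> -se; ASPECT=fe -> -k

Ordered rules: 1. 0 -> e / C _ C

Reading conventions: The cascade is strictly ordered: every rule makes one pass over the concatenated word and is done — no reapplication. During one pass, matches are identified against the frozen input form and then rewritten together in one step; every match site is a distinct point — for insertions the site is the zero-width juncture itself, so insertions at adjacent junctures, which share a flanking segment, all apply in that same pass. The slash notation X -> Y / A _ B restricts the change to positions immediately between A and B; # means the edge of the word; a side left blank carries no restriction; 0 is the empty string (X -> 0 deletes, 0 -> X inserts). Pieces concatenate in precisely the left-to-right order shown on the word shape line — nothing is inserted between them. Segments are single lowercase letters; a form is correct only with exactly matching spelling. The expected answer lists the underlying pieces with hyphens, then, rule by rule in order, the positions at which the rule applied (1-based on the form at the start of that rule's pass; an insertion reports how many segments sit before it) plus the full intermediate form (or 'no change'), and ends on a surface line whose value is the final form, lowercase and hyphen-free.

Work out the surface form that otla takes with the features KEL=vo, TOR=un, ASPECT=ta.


underlying: otla-gid-s-oso
1. 0 -> e / C _ C: inserts after position(s) 2, 7: otelagidesoso
surface: otelagidesoso


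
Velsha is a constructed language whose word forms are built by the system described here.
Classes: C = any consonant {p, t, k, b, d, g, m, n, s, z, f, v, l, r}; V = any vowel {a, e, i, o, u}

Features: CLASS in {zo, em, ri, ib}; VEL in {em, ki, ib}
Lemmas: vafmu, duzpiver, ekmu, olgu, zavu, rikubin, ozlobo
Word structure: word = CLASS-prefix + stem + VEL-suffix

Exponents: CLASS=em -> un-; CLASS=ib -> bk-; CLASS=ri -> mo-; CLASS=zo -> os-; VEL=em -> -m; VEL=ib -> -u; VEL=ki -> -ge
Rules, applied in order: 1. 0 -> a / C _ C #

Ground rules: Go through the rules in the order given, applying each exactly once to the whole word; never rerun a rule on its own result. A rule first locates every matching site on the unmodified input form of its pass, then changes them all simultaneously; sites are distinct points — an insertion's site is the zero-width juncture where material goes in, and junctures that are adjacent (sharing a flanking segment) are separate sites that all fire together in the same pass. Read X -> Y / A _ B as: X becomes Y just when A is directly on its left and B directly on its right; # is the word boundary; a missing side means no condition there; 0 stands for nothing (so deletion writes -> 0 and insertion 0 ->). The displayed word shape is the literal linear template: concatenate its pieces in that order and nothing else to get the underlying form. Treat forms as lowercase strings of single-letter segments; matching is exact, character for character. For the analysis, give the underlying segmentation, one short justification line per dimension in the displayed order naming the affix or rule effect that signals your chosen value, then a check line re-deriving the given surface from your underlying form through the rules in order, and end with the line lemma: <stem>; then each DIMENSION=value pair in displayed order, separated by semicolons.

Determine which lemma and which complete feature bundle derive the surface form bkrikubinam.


underlying: bk-rikubin-m
CLASS=ib - signalled by the affix bk-
VEL=em - signalled by the affix -m
check: bkrikubinm -> bkrikubinam
lemma: rikubin; CLASS=ib; VEL=em


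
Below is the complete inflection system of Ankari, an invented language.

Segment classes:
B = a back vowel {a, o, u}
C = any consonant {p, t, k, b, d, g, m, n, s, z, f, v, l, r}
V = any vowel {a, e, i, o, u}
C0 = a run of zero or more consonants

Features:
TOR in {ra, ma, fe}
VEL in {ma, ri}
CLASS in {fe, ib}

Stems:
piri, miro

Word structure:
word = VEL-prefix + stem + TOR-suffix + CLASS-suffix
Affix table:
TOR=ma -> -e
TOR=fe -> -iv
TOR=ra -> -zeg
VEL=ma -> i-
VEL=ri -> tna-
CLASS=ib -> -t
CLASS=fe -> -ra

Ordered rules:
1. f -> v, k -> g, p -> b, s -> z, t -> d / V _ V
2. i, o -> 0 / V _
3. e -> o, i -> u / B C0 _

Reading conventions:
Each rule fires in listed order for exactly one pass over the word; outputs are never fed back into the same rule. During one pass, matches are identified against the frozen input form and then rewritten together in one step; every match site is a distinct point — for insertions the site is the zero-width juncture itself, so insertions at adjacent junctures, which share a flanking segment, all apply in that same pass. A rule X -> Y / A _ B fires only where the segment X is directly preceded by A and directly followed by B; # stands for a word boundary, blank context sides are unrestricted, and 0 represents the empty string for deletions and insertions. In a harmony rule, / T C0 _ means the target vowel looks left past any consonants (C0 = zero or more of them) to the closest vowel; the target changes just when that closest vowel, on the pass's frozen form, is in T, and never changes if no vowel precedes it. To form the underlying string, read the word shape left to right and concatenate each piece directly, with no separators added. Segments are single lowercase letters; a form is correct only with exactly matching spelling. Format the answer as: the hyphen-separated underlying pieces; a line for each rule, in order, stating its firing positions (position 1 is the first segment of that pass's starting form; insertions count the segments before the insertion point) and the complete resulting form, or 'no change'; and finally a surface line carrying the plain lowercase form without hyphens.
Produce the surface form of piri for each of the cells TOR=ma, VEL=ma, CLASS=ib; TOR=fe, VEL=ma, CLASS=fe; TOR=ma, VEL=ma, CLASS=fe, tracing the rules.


cell TOR=ma, VEL=ma, CLASS=ib:
underlying: i-piri-e-t
1. f -> v, k -> g, p -> b, s -> z, t -> d / V _ V: fires at position(s) 2: ibiriet
2. i, o -> 0 / V _: no change
3. e -> o, i -> u / B C0 _: no change
surface: ibiriet

cell TOR=fe, VEL=ma, CLASS=fe:
underlying: i-piri-iv-ra
1. f -> v, k -> g, p -> b, s -> z, t -> d / V _ V: fires at position(s) 2: ibiriivra
2. i, o -> 0 / V _: fires at position(s) 6: ibirivra
3. e -> o, i -> u / B C0 _: no change
surface: ibirivra

cell TOR=ma, VEL=ma, CLASS=fe:
underlying: i-piri-e-ra
1. f -> v, k -> g, p -> b, s -> z, t -> d / V _ V: fires at position(s) 2: ibiriera
2. i, o -> 0 / V _: no change
3. e -> o, i -> u / B C0 _: no change
surface: ibiriera


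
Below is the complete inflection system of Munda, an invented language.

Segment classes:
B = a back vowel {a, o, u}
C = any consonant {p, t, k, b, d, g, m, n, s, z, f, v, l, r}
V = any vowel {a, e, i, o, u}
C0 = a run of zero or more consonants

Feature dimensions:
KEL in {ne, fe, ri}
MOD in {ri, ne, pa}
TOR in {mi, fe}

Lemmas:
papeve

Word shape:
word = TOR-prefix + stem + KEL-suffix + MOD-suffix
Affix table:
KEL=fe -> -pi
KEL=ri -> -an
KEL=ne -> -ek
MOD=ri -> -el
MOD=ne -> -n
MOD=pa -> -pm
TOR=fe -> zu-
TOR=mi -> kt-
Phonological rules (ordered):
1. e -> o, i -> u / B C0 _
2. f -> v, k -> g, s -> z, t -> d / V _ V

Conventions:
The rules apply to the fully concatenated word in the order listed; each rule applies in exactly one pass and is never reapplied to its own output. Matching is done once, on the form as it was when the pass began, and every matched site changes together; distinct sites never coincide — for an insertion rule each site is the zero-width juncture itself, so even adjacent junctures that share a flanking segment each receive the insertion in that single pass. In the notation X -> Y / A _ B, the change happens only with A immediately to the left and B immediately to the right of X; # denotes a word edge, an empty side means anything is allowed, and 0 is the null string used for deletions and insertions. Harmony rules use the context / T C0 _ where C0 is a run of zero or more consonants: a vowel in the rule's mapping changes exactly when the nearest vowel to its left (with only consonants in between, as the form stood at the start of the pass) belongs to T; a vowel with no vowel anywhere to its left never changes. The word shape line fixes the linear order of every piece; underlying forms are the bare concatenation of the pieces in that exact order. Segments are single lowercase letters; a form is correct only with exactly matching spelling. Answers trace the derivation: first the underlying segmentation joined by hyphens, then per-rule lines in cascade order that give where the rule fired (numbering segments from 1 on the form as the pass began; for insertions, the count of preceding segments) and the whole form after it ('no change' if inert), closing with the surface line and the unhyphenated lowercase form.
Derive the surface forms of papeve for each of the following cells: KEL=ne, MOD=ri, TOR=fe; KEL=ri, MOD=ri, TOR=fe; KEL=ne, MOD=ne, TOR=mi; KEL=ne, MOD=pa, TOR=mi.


cell KEL=ne, MOD=ri, TOR=fe:
underlying: zu-papeve-ek-el
1. e -> o, i -> u / B C0 _: fires at position(s) 6: zupapoveekel
2. f -> v, k -> g, s -> z, t -> d / V _ V: fires at position(s) 10: zupapoveegel
surface: zupapoveegel

cell KEL=ri, MOD=ri, TOR=fe:
underlying: zu-papeve-an-el
1. e -> o, i -> u / B C0 _: fires at position(s) 6, 11: zupapoveanol
2. f -> v, k -> g, s -> z, t -> d / V _ V: no change
surface: zupapoveanol

cell KEL=ne, MOD=ne, TOR=mi:
underlying: kt-papeve-ek-n
1. e -> o, i -> u / B C0 _: fires at position(s) 6: ktpapoveekn
2. f -> v, k -> g, s -> z, t -> d / V _ V: no change
surface: ktpapoveekn

cell KEL=ne, MOD=pa, TOR=mi:
underlying: kt-papeve-ek-pm
1. e -> o, i -> u / B C0 _: fires at position(s) 6: ktpapoveekpm
2. f -> v, k -> g, s -> z, t -> d / V _ V: no change
surface: ktpapoveekpm


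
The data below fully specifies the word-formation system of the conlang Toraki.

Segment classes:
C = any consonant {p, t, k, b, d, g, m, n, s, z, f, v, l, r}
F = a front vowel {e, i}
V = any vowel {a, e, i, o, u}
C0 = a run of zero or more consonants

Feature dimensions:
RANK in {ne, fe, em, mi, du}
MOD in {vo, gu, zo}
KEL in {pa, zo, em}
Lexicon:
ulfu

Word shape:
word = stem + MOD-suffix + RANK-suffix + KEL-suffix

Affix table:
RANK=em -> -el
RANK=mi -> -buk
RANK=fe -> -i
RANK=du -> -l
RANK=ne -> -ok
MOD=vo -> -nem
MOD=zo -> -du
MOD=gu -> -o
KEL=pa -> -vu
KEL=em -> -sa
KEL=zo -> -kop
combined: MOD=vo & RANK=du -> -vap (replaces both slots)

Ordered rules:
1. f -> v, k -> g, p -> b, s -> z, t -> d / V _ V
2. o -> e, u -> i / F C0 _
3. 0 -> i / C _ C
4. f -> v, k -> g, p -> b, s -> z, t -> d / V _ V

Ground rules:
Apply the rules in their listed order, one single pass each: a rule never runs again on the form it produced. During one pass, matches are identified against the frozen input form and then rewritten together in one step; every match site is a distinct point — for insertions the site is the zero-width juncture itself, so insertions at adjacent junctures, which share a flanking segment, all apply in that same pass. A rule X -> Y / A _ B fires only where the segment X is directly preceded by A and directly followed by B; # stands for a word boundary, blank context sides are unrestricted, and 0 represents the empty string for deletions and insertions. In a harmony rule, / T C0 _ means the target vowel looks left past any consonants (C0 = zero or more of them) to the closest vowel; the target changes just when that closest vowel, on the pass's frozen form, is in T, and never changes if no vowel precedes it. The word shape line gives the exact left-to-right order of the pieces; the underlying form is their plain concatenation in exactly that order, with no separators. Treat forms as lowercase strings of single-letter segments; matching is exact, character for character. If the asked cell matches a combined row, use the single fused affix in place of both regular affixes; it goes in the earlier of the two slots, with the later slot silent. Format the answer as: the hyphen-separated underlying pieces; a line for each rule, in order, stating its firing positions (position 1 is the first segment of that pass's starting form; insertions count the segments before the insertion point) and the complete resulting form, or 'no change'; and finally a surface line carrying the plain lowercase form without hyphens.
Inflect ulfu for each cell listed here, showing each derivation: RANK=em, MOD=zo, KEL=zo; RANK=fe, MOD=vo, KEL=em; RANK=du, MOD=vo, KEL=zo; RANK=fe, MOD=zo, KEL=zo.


cell RANK=em, MOD=zo, KEL=zo:
underlying: ulfu-du-el-kop
1. f -> v, k -> g, p -> b, s -> z, t -> d / V _ V: no change
2. o -> e, u -> i / F C0 _: fires at position(s) 10: ulfuduelkep
3. 0 -> i / C _ C: inserts after position(s) 2, 8: ulifuduelikep
4. f -> v, k -> g, p -> b, s -> z, t -> d / V _ V: fires at position(s) 4, 11: ulivudueligep
surface: ulivudueligep

cell RANK=fe, MOD=vo, KEL=em:
underlying: ulfu-nem-i-sa
1. f -> v, k -> g, p -> b, s -> z, t -> d / V _ V: fires at position(s) 9: ulfunemiza
2. o -> e, u -> i / F C0 _: no change
3. 0 -> i / C _ C: inserts after position(s) 2: ulifunemiza
4. f -> v, k -> g, p -> b, s -> z, t -> d / V _ V: fires at position(s) 4: ulivunemiza
surface: ulivunemiza

cell RANK=du, MOD=vo, KEL=zo:
underlying: ulfu-vap-kop
1. f -> v, k -> g, p -> b, s -> z, t -> d / V _ V: no change
2. o -> e, u -> i / F C0 _: no change
3. 0 -> i / C _ C: inserts after position(s) 2, 7: ulifuvapikop
4. f -> v, k -> g, p -> b, s -> z, t -> d / V _ V: fires at position(s) 4, 8, 10: ulivuvabigop
surface: ulivuvabigop

cell RANK=fe, MOD=zo, KEL=zo:
underlying: ulfu-du-i-kop
1. f -> v, k -> g, p -> b, s -> z, t -> d / V _ V: fires at position(s) 8: ulfuduigop
2. o -> e, u -> i / F C0 _: fires at position(s) 9: ulfuduigep
3. 0 -> i / C _ C: inserts after position(s) 2: ulifuduigep
4. f -> v, k -> g, p -> b, s -> z, t -> d / V _ V: fires at position(s) 4: ulivuduigep
surface: ulivuduigep
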